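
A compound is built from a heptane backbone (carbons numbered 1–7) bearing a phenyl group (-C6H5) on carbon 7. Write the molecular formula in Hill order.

Atom tally by fragment:
  CH3 → C:1 H:3
  CH2 → C:1 H:2
  CH2 → C:1 H:2
  CH2 → C:1 H:2
  CH2 → C:1 H:2
  CH2 → C:1 H:2
  CH2C6H5 → C:7 H:7
Element totals:
  C: 13
  H: 20

C13H20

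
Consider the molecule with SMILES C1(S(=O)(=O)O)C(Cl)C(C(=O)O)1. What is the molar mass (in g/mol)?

Atom tally by fragment:
  cyclopropane ring core → C:3 H:6
  (− 3 ring H displaced by substituents)
  + SO3H → S:1 O:3 H:1
  + Cl → Cl:1
  + COOH → C:1 H:1 O:2
Element totals:
  C: 4
  H: 5
  Cl: 1
  O: 5
  S: 1
Molecular formula: C4H5ClO5S.
  M = 4(12.011) + 5(1.008) + 35.45 + 5(15.999) + 32.06
    = 48.044 + 5.040 + 35.450 + 79.995 + 32.060 = 200.589

200.59 g/mol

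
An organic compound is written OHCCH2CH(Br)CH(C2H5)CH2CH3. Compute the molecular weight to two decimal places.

Atom tally by fragment:
  OHCCH2 → C:2 H:3 O:1
  CH(Br) → C:1 H:1 Br:1
  CH(C2H5) → C:3 H:6
  CH2 → C:1 H:2
  CH3 → C:1 H:3
Element totals:
  C: 8
  H: 15
  Br: 1
  O: 1
Molecular formula: C8H15BrO.
  M = 8(12.011) + 15(1.008) + 79.904 + 15.999
    = 96.088 + 15.120 + 79.904 + 15.999 = 207.111

207.11 g/mol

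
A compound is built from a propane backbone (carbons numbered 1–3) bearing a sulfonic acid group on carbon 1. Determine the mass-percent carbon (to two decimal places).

29.02%

Atom tally by fragment:
  HO3SCH2 → C:1 H:3 S:1 O:3
  CH2 → C:1 H:2
  CH3 → C:1 H:3
Element totals:
  C: 3
  H: 8
  O: 3
  S: 1
Molecular formula: C3H8O3S.
Molar mass = 124.154 g/mol.
Mass from C: 3 × 12.011 = 36.033 g/mol.
%C = 36.033 / 124.154 × 100 = 29.02%.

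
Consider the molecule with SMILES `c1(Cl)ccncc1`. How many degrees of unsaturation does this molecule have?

4

Atom tally by fragment:
  pyridine ring core → C:5 H:5 N:1
  (− 1 ring H displaced by substituents)
  + Cl → Cl:1
Element totals:
  C: 5
  H: 4
  Cl: 1
  N: 1
Molecular formula: C5H4ClN.
DoU = (2C + 2 + N − H − X) / 2 = (2·5 + 2 + 1 − 4 − 1) / 2 = 4.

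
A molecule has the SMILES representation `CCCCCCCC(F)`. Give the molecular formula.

Atom tally by fragment:
  CH3 → C:1 H:3
  CH2 → C:1 H:2
  CH2 → C:1 H:2
  CH2 → C:1 H:2
  CH2 → C:1 H:2
  CH2 → C:1 H:2
  CH2 → C:1 H:2
  CH2F → C:1 H:2 F:1
Element totals:
  C: 8
  H: 17
  F: 1

C8H17F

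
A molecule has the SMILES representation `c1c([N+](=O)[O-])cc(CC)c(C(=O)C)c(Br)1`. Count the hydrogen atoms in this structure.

10

Atom tally by fragment:
  benzene ring core → C:6 H:6
  (− 4 ring H displaced by substituents)
  + NO2 → N:1 O:2
  + C2H5 → C:2 H:5
  + COCH3 → C:2 H:3 O:1
  + Br → Br:1
Element totals:
  C: 10
  H: 10
  Br: 1
  N: 1
  O: 3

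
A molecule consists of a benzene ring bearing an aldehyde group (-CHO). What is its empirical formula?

C7H6O

Atom tally by fragment:
  benzene ring core → C:6 H:6
  (− 1 ring H displaced by substituents)
  + CHO → C:1 H:1 O:1
Element totals:
  C: 7
  H: 6
  O: 1
Molecular formula: C7H6O.
gcd of subscripts (7, 6, 1) = 1, so the empirical formula equals the molecular formula.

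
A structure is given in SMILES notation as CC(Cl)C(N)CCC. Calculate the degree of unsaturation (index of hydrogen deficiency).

Atom tally by fragment:
  CH3 → C:1 H:3
  CH(Cl) → C:1 H:1 Cl:1
  CH(NH2) → C:1 H:3 N:1
  CH2 → C:1 H:2
  CH2 → C:1 H:2
  CH3 → C:1 H:3
Element totals:
  C: 6
  H: 14
  Cl: 1
  N: 1
Molecular formula: C6H14ClN.
DoU = (2C + 2 + N − H − X) / 2 = (2·6 + 2 + 1 − 14 − 1) / 2 = 0.

0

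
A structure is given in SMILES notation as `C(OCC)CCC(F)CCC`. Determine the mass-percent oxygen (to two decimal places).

9.86%

Atom tally by fragment:
  C2H5OCH2 → C:3 H:7 O:1
  CH2 → C:1 H:2
  CH2 → C:1 H:2
  CH(F) → C:1 H:1 F:1
  CH2 → C:1 H:2
  CH2 → C:1 H:2
  CH3 → C:1 H:3
Element totals:
  C: 9
  H: 19
  F: 1
  O: 1
Molecular formula: C9H19FO.
Molar mass = 162.248 g/mol.
Mass from O: 1 × 15.999 = 15.999 g/mol.
%O = 15.999 / 162.248 × 100 = 9.86%.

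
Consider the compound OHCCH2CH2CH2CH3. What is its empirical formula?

C5H10O

Element totals:
  C: 5
  H: 10
  O: 1
Molecular formula: C5H10O.
gcd of subscripts (5, 10, 1) = 1, so the empirical formula equals the molecular formula.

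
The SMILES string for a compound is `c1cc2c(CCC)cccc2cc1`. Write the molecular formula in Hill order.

Atom tally by fragment:
  naphthalene ring system core → C:10 H:8
  (− 1 ring H displaced by substituents)
  + CH2CH2CH3 → C:3 H:7
Element totals:
  C: 13
  H: 14

C13H14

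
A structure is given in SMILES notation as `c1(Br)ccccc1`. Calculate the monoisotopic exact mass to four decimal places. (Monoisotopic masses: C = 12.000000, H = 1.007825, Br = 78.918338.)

Atom tally by fragment:
  benzene ring core → C:6 H:6
  (− 1 ring H displaced by substituents)
  + Br → Br:1
Element totals:
  C: 6
  H: 5
  Br: 1
Molecular formula: C6H5Br.
  M = 6(12.0) + 5(1.007825) + 78.918338
    = 72.000000 + 5.039125 + 78.918338 = 155.957463

155.9575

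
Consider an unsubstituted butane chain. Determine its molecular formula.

Atom tally by fragment:
  CH3 → C:1 H:3
  CH2 → C:1 H:2
  CH2 → C:1 H:2
  CH3 → C:1 H:3
Element totals:
  C: 4
  H: 10

C4H10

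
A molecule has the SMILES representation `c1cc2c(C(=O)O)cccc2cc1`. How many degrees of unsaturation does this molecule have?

Atom tally by fragment:
  naphthalene ring system core → C:10 H:8
  (− 1 ring H displaced by substituents)
  + COOH → C:1 H:1 O:2
Element totals:
  C: 11
  H: 8
  O: 2
Molecular formula: C11H8O2.
DoU = (2C + 2 + N − H − X) / 2 = (2·11 + 2 + 0 − 8 − 0) / 2 = 8.

8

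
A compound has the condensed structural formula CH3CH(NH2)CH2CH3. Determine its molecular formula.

Atom tally by fragment:
  CH3 → C:1 H:3
  CH(NH2) → C:1 H:3 N:1
  CH2 → C:1 H:2
  CH3 → C:1 H:3
Element totals:
  C: 4
  H: 11
  N: 1

C4H11N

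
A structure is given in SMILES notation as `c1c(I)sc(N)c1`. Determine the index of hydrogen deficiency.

Atom tally by fragment:
  thiophene ring core → C:4 H:4 S:1
  (− 2 ring H displaced by substituents)
  + I → I:1
  + NH2 → N:1 H:2
Element totals:
  C: 4
  H: 4
  I: 1
  N: 1
  S: 1
Molecular formula: C4H4INS.
DoU = (2C + 2 + N − H − X) / 2 = (2·4 + 2 + 1 − 4 − 1) / 2 = 3.

3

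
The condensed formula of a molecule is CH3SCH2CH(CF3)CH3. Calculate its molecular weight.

158.18 g/mol

Element totals:
  C: 5
  H: 9
  F: 3
  S: 1
Molecular formula: C5H9F3S.
  M = 5(12.011) + 9(1.008) + 3(18.998) + 32.06
    = 60.055 + 9.072 + 56.994 + 32.060 = 158.181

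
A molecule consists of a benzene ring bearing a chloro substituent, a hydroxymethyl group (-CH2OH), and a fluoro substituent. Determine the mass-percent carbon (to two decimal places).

52.36%

Atom tally by fragment:
  benzene ring core → C:6 H:6
  (− 3 ring H displaced by substituents)
  + Cl → Cl:1
  + CH2OH → C:1 H:3 O:1
  + F → F:1
Element totals:
  C: 7
  H: 6
  Cl: 1
  F: 1
  O: 1
Molecular formula: C7H6ClFO.
Molar mass = 160.572 g/mol.
Mass from C: 7 × 12.011 = 84.077 g/mol.
%C = 84.077 / 160.572 × 100 = 52.36%.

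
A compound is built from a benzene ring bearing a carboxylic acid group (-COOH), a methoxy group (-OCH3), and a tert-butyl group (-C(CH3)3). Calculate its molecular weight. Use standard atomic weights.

Atom tally by fragment:
  benzene ring core → C:6 H:6
  (− 3 ring H displaced by substituents)
  + COOH → C:1 H:1 O:2
  + OCH3 → C:1 H:3 O:1
  + C(CH3)3 → C:4 H:9
Element totals:
  C: 12
  H: 16
  O: 3
Molecular formula: C12H16O3.
  M = 12(12.011) + 16(1.008) + 3(15.999)
    = 144.132 + 16.128 + 47.997 = 208.257

208.26 g/mol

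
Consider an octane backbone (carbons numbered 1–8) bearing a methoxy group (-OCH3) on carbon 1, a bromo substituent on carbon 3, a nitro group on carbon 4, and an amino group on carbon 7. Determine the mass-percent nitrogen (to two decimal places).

9.89%

Atom tally by fragment:
  CH3OCH2 → C:2 H:5 O:1
  CH2 → C:1 H:2
  CH(Br) → C:1 H:1 Br:1
  CH(NO2) → C:1 H:1 N:1 O:2
  CH2 → C:1 H:2
  CH2 → C:1 H:2
  CH(NH2) → C:1 H:3 N:1
  CH3 → C:1 H:3
Element totals:
  C: 9
  H: 19
  Br: 1
  N: 2
  O: 3
Molecular formula: C9H19BrN2O3.
Molar mass = 283.166 g/mol.
Mass from N: 2 × 14.007 = 28.014 g/mol.
%N = 28.014 / 283.166 × 100 = 9.89%.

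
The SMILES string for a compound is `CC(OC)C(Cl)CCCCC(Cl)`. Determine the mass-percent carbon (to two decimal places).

50.72%

Atom tally by fragment:
  CH3 → C:1 H:3
  CH(OCH3) → C:2 H:4 O:1
  CH(Cl) → C:1 H:1 Cl:1
  CH2 → C:1 H:2
  CH2 → C:1 H:2
  CH2 → C:1 H:2
  CH2 → C:1 H:2
  CH2Cl → C:1 H:2 Cl:1
Element totals:
  C: 9
  H: 18
  Cl: 2
  O: 1
Molecular formula: C9H18Cl2O.
Molar mass = 213.142 g/mol.
Mass from C: 9 × 12.011 = 108.099 g/mol.
%C = 108.099 / 213.142 × 100 = 50.72%.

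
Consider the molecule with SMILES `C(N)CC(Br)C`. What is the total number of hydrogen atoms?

Atom tally by fragment:
  H2NCH2 → C:1 H:4 N:1
  CH2 → C:1 H:2
  CH(Br) → C:1 H:1 Br:1
  CH3 → C:1 H:3
Element totals:
  C: 4
  H: 10
  Br: 1
  N: 1

10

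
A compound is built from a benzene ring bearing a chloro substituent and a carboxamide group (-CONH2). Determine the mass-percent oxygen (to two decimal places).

Atom tally by fragment:
  benzene ring core → C:6 H:6
  (− 2 ring H displaced by substituents)
  + Cl → Cl:1
  + CONH2 → C:1 H:2 O:1 N:1
Element totals:
  C: 7
  H: 6
  Cl: 1
  N: 1
  O: 1
Molecular formula: C7H6ClNO.
Molar mass = 155.581 g/mol.
Mass from O: 1 × 15.999 = 15.999 g/mol.
%O = 15.999 / 155.581 × 100 = 10.28%.

10.28%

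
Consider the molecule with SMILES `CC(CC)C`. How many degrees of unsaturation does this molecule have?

0

Atom tally by fragment:
  CH3 → C:1 H:3
  CH(C2H5) → C:3 H:6
  CH3 → C:1 H:3
Element totals:
  C: 5
  H: 12
Molecular formula: C5H12.
DoU = (2C + 2 + N − H − X) / 2 = (2·5 + 2 + 0 − 12 − 0) / 2 = 0.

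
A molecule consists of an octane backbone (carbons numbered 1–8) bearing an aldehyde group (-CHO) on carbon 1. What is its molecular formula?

Atom tally by fragment:
  OHCCH2 → C:2 H:3 O:1
  CH2 → C:1 H:2
  CH2 → C:1 H:2
  CH2 → C:1 H:2
  CH2 → C:1 H:2
  CH2 → C:1 H:2
  CH2 → C:1 H:2
  CH3 → C:1 H:3
Element totals:
  C: 9
  H: 18
  O: 1

C9H18O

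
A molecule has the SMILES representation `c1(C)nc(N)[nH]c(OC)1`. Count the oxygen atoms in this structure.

1

Atom tally by fragment:
  imidazole ring core → C:3 H:4 N:2
  (− 3 ring H displaced by substituents)
  + CH3 → C:1 H:3
  + NH2 → N:1 H:2
  + OCH3 → C:1 H:3 O:1
Element totals:
  C: 5
  H: 9
  N: 3
  O: 1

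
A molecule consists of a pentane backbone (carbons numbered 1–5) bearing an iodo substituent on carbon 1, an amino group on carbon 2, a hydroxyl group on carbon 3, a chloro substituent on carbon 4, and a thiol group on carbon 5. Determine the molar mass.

Atom tally by fragment:
  ICH2 → C:1 H:2 I:1
  CH(NH2) → C:1 H:3 N:1
  CH(OH) → C:1 H:2 O:1
  CH(Cl) → C:1 H:1 Cl:1
  CH2SH → C:1 H:3 S:1
Element totals:
  C: 5
  H: 11
  Cl: 1
  I: 1
  N: 1
  O: 1
  S: 1
Molecular formula: C5H11ClINOS.
  M = 5(12.011) + 11(1.008) + 35.45 + 126.904 + 14.007 + 15.999 + 32.06
    = 60.055 + 11.088 + 35.450 + 126.904 + 14.007 + 15.999 + 32.060 = 295.563

295.56 g/mol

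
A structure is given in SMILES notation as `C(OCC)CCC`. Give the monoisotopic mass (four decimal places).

Atom tally by fragment:
  C2H5OCH2 → C:3 H:7 O:1
  CH2 → C:1 H:2
  CH2 → C:1 H:2
  CH3 → C:1 H:3
Element totals:
  C: 6
  H: 14
  O: 1
Molecular formula: C6H14O.
  M = 6(12.0) + 14(1.007825) + 15.994915
    = 72.000000 + 14.109550 + 15.994915 = 102.104465

102.1045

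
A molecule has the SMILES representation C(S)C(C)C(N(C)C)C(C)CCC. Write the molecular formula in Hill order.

Atom tally by fragment:
  HSCH2 → C:1 H:3 S:1
  CH(CH3) → C:2 H:4
  CH(N(CH3)2) → C:3 H:7 N:1
  CH(CH3) → C:2 H:4
  CH2 → C:1 H:2
  CH2 → C:1 H:2
  CH3 → C:1 H:3
Element totals:
  C: 11
  H: 25
  N: 1
  S: 1

C11H25NS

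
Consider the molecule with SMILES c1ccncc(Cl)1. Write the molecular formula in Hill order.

C5H4ClN

Atom tally by fragment:
  pyridine ring core → C:5 H:5 N:1
  (− 1 ring H displaced by substituents)
  + Cl → Cl:1
Element totals:
  C: 5
  H: 4
  Cl: 1
  N: 1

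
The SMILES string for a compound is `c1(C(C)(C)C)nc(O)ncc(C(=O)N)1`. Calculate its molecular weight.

195.22 g/mol

Atom tally by fragment:
  pyrimidine ring core → C:4 H:4 N:2
  (− 3 ring H displaced by substituents)
  + C(CH3)3 → C:4 H:9
  + OH → O:1 H:1
  + CONH2 → C:1 H:2 O:1 N:1
Element totals:
  C: 9
  H: 13
  N: 3
  O: 2
Molecular formula: C9H13N3O2.
  M = 9(12.011) + 13(1.008) + 3(14.007) + 2(15.999)
    = 108.099 + 13.104 + 42.021 + 31.998 = 195.222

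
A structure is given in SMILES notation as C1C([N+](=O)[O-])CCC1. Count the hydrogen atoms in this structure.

Atom tally by fragment:
  cyclopentane ring core → C:5 H:10
  (− 1 ring H displaced by substituents)
  + NO2 → N:1 O:2
Element totals:
  C: 5
  H: 9
  N: 1
  O: 2

9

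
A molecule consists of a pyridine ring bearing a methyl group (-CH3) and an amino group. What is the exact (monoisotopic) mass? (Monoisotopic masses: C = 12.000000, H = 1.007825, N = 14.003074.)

Atom tally by fragment:
  pyridine ring core → C:5 H:5 N:1
  (− 2 ring H displaced by substituents)
  + CH3 → C:1 H:3
  + NH2 → N:1 H:2
Element totals:
  C: 6
  H: 8
  N: 2
Molecular formula: C6H8N2.
  M = 6(12.0) + 8(1.007825) + 2(14.003074)
    = 72.000000 + 8.062600 + 28.006148 = 108.068748

108.0687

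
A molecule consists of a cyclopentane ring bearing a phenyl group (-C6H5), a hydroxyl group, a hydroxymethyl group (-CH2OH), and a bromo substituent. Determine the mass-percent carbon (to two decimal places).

53.16%

Atom tally by fragment:
  cyclopentane ring core → C:5 H:10
  (− 4 ring H displaced by substituents)
  + C6H5 → C:6 H:5
  + OH → O:1 H:1
  + CH2OH → C:1 H:3 O:1
  + Br → Br:1
Element totals:
  C: 12
  H: 15
  Br: 1
  O: 2
Molecular formula: C12H15BrO2.
Molar mass = 271.154 g/mol.
Mass from C: 12 × 12.011 = 144.132 g/mol.
%C = 144.132 / 271.154 × 100 = 53.16%.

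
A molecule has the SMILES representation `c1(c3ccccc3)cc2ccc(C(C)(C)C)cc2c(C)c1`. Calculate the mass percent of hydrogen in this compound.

Atom tally by fragment:
  naphthalene ring system core → C:10 H:8
  (− 3 ring H displaced by substituents)
  + C6H5 → C:6 H:5
  + C(CH3)3 → C:4 H:9
  + CH3 → C:1 H:3
Element totals:
  C: 21
  H: 22
Molecular formula: C21H22.
Molar mass = 274.407 g/mol.
Mass from H: 22 × 1.008 = 22.176 g/mol.
%H = 22.176 / 274.407 × 100 = 8.08%.

8.08%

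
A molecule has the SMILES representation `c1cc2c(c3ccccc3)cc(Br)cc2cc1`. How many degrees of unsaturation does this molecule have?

11

Atom tally by fragment:
  naphthalene ring system core → C:10 H:8
  (− 2 ring H displaced by substituents)
  + C6H5 → C:6 H:5
  + Br → Br:1
Element totals:
  C: 16
  H: 11
  Br: 1
Molecular formula: C16H11Br.
DoU = (2C + 2 + N − H − X) / 2 = (2·16 + 2 + 0 − 11 − 1) / 2 = 11.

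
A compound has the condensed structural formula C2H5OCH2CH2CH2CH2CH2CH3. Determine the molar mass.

Atom tally by fragment:
  C2H5OCH2 → C:3 H:7 O:1
  CH2 → C:1 H:2
  CH2 → C:1 H:2
  CH2 → C:1 H:2
  CH2 → C:1 H:2
  CH3 → C:1 H:3
Element totals:
  C: 8
  H: 18
  O: 1
Molecular formula: C8H18O.
  M = 8(12.011) + 18(1.008) + 15.999
    = 96.088 + 18.144 + 15.999 = 130.231

130.23 g/mol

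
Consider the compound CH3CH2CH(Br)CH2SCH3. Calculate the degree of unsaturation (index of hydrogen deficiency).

Atom tally by fragment:
  CH3 → C:1 H:3
  CH2 → C:1 H:2
  CH(Br) → C:1 H:1 Br:1
  CH2SCH3 → C:2 H:5 S:1
Element totals:
  C: 5
  H: 11
  Br: 1
  S: 1
Molecular formula: C5H11BrS.
DoU = (2C + 2 + N − H − X) / 2 = (2·5 + 2 + 0 − 11 − 1) / 2 = 0.

0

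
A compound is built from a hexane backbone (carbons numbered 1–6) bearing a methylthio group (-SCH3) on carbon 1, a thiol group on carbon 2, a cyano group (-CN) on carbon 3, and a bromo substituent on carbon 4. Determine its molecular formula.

Atom tally by fragment:
  CH3SCH2 → C:2 H:5 S:1
  CH(SH) → C:1 H:2 S:1
  CH(CN) → C:2 H:1 N:1
  CH(Br) → C:1 H:1 Br:1
  CH2 → C:1 H:2
  CH3 → C:1 H:3
Element totals:
  C: 8
  H: 14
  Br: 1
  N: 1
  S: 2

C8H14BrNS2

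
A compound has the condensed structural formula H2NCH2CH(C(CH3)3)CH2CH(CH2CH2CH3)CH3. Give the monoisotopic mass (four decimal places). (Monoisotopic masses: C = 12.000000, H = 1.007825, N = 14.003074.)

Atom tally by fragment:
  H2NCH2 → C:1 H:4 N:1
  CH(C(CH3)3) → C:5 H:10
  CH2 → C:1 H:2
  CH(CH2CH2CH3) → C:4 H:8
  CH3 → C:1 H:3
Element totals:
  C: 12
  H: 27
  N: 1
Molecular formula: C12H27N.
  M = 12(12.0) + 27(1.007825) + 14.003074
    = 144.000000 + 27.211275 + 14.003074 = 185.214349

185.2143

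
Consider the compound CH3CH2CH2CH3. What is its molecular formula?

Element totals:
  C: 4
  H: 10

C4H10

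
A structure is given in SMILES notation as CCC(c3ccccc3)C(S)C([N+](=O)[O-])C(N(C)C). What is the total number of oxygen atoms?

2

Atom tally by fragment:
  CH3 → C:1 H:3
  CH2 → C:1 H:2
  CH(C6H5) → C:7 H:6
  CH(SH) → C:1 H:2 S:1
  CH(NO2) → C:1 H:1 N:1 O:2
  CH2N(CH3)2 → C:3 H:8 N:1
Element totals:
  C: 14
  H: 22
  N: 2
  O: 2
  S: 1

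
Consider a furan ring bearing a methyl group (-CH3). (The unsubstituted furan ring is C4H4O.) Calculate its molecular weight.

82.10 g/mol

Atom tally by fragment:
  furan ring core → C:4 H:4 O:1
  (− 1 ring H displaced by substituents)
  + CH3 → C:1 H:3
Element totals:
  C: 5
  H: 6
  O: 1
Molecular formula: C5H6O.
  M = 5(12.011) + 6(1.008) + 15.999
    = 60.055 + 6.048 + 15.999 = 82.102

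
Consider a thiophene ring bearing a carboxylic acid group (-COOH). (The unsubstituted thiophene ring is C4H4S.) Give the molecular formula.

Atom tally by fragment:
  thiophene ring core → C:4 H:4 S:1
  (− 1 ring H displaced by substituents)
  + COOH → C:1 H:1 O:2
Element totals:
  C: 5
  H: 4
  O: 2
  S: 1

C5H4O2S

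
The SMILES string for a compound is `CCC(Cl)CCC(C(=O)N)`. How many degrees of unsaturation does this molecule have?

1

Atom tally by fragment:
  CH3 → C:1 H:3
  CH2 → C:1 H:2
  CH(Cl) → C:1 H:1 Cl:1
  CH2 → C:1 H:2
  CH2 → C:1 H:2
  CH2CONH2 → C:2 H:4 O:1 N:1
Element totals:
  C: 7
  H: 14
  Cl: 1
  N: 1
  O: 1
Molecular formula: C7H14ClNO.
DoU = (2C + 2 + N − H − X) / 2 = (2·7 + 2 + 1 − 14 − 1) / 2 = 1.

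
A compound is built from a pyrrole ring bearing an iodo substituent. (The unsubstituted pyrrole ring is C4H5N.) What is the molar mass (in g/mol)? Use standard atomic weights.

192.99 g/mol

Atom tally by fragment:
  pyrrole ring core → C:4 H:5 N:1
  (− 1 ring H displaced by substituents)
  + I → I:1
Element totals:
  C: 4
  H: 4
  I: 1
  N: 1
Molecular formula: C4H4IN.
  M = 4(12.011) + 4(1.008) + 126.904 + 14.007
    = 48.044 + 4.032 + 126.904 + 14.007 = 192.987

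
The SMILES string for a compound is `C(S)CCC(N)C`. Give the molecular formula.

Atom tally by fragment:
  HSCH2 → C:1 H:3 S:1
  CH2 → C:1 H:2
  CH2 → C:1 H:2
  CH(NH2) → C:1 H:3 N:1
  CH3 → C:1 H:3
Element totals:
  C: 5
  H: 13
  N: 1
  S: 1

C5H13NS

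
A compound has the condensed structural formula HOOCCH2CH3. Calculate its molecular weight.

Atom tally by fragment:
  HOOCCH2 → C:2 H:3 O:2
  CH3 → C:1 H:3
Element totals:
  C: 3
  H: 6
  O: 2
Molecular formula: C3H6O2.
  M = 3(12.011) + 6(1.008) + 2(15.999)
    = 36.033 + 6.048 + 31.998 = 74.079

74.08 g/mol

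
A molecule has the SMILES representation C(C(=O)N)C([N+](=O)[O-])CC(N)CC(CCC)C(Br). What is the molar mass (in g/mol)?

Atom tally by fragment:
  H2NOCCH2 → C:2 H:4 O:1 N:1
  CH(NO2) → C:1 H:1 N:1 O:2
  CH2 → C:1 H:2
  CH(NH2) → C:1 H:3 N:1
  CH2 → C:1 H:2
  CH(CH2CH2CH3) → C:4 H:8
  CH2Br → C:1 H:2 Br:1
Element totals:
  C: 11
  H: 22
  Br: 1
  N: 3
  O: 3
Molecular formula: C11H22BrN3O3.
  M = 11(12.011) + 22(1.008) + 79.904 + 3(14.007) + 3(15.999)
    = 132.121 + 22.176 + 79.904 + 42.021 + 47.997 = 324.219

324.22 g/mol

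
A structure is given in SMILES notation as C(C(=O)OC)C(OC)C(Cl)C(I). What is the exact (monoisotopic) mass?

305.9520

Atom tally by fragment:
  CH3OOCCH2 → C:3 H:5 O:2
  CH(OCH3) → C:2 H:4 O:1
  CH(Cl) → C:1 H:1 Cl:1
  CH2I → C:1 H:2 I:1
Element totals:
  C: 7
  H: 12
  Cl: 1
  I: 1
  O: 3
Molecular formula: C7H12ClIO3.
  M = 7(12.0) + 12(1.007825) + 34.968853 + 126.904472 + 3(15.994915)
    = 84.000000 + 12.093900 + 34.968853 + 126.904472 + 47.984745 = 305.951970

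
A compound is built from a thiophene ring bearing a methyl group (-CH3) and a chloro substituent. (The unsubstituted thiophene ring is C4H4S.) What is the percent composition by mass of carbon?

45.29%

Atom tally by fragment:
  thiophene ring core → C:4 H:4 S:1
  (− 2 ring H displaced by substituents)
  + CH3 → C:1 H:3
  + Cl → Cl:1
Element totals:
  C: 5
  H: 5
  Cl: 1
  S: 1
Molecular formula: C5H5ClS.
Molar mass = 132.605 g/mol.
Mass from C: 5 × 12.011 = 60.055 g/mol.
%C = 60.055 / 132.605 × 100 = 45.29%.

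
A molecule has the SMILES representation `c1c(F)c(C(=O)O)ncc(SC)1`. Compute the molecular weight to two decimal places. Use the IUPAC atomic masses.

Atom tally by fragment:
  pyridine ring core → C:5 H:5 N:1
  (− 3 ring H displaced by substituents)
  + F → F:1
  + COOH → C:1 H:1 O:2
  + SCH3 → C:1 H:3 S:1
Element totals:
  C: 7
  H: 6
  F: 1
  N: 1
  O: 2
  S: 1
Molecular formula: C7H6FNO2S.
  M = 7(12.011) + 6(1.008) + 18.998 + 14.007 + 2(15.999) + 32.06
    = 84.077 + 6.048 + 18.998 + 14.007 + 31.998 + 32.060 = 187.188

187.19 g/mol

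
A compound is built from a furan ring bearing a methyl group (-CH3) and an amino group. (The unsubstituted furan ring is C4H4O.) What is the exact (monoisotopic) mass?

Atom tally by fragment:
  furan ring core → C:4 H:4 O:1
  (− 2 ring H displaced by substituents)
  + CH3 → C:1 H:3
  + NH2 → N:1 H:2
Element totals:
  C: 5
  H: 7
  N: 1
  O: 1
Molecular formula: C5H7NO.
  M = 5(12.0) + 7(1.007825) + 14.003074 + 15.994915
    = 60.000000 + 7.054775 + 14.003074 + 15.994915 = 97.052764

97.0528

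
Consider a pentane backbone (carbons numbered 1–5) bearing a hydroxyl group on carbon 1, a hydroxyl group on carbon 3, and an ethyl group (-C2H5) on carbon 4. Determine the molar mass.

132.20 g/mol

Atom tally by fragment:
  HOCH2 → C:1 H:3 O:1
  CH2 → C:1 H:2
  CH(OH) → C:1 H:2 O:1
  CH(C2H5) → C:3 H:6
  CH3 → C:1 H:3
Element totals:
  C: 7
  H: 16
  O: 2
Molecular formula: C7H16O2.
  M = 7(12.011) + 16(1.008) + 2(15.999)
    = 84.077 + 16.128 + 31.998 = 132.203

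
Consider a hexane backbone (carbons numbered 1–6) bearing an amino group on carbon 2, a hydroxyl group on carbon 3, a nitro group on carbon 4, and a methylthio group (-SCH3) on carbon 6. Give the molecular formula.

Atom tally by fragment:
  CH3 → C:1 H:3
  CH(NH2) → C:1 H:3 N:1
  CH(OH) → C:1 H:2 O:1
  CH(NO2) → C:1 H:1 N:1 O:2
  CH2 → C:1 H:2
  CH2SCH3 → C:2 H:5 S:1
Element totals:
  C: 7
  H: 16
  N: 2
  O: 3
  S: 1

C7H16N2O3S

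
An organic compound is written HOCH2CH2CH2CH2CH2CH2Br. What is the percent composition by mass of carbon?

39.80%

Atom tally by fragment:
  HOCH2CH2 → C:2 H:5 O:1
  CH2 → C:1 H:2
  CH2 → C:1 H:2
  CH2 → C:1 H:2
  CH2Br → C:1 H:2 Br:1
Element totals:
  C: 6
  H: 13
  Br: 1
  O: 1
Molecular formula: C6H13BrO.
Molar mass = 181.073 g/mol.
Mass from C: 6 × 12.011 = 72.066 g/mol.
%C = 72.066 / 181.073 × 100 = 39.80%.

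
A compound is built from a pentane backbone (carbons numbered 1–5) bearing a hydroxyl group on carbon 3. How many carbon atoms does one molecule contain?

5

Atom tally by fragment:
  CH3 → C:1 H:3
  CH2 → C:1 H:2
  CH(OH) → C:1 H:2 O:1
  CH2 → C:1 H:2
  CH3 → C:1 H:3
Element totals:
  C: 5
  H: 12
  O: 1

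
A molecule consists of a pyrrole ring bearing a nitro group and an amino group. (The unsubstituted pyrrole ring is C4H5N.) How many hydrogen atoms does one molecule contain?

5

Atom tally by fragment:
  pyrrole ring core → C:4 H:5 N:1
  (− 2 ring H displaced by substituents)
  + NO2 → N:1 O:2
  + NH2 → N:1 H:2
Element totals:
  C: 4
  H: 5
  N: 3
  O: 2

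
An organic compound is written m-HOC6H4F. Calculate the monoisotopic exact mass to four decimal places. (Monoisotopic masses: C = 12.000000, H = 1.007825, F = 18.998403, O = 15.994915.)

Atom tally by fragment:
  benzene ring core → C:6 H:6
  (− 2 ring H displaced by substituents)
  + OH → O:1 H:1
  + F → F:1
Element totals:
  C: 6
  H: 5
  F: 1
  O: 1
Molecular formula: C6H5FO.
  M = 6(12.0) + 5(1.007825) + 18.998403 + 15.994915
    = 72.000000 + 5.039125 + 18.998403 + 15.994915 = 112.032443

112.0324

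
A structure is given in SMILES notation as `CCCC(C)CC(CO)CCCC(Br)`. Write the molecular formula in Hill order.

Atom tally by fragment:
  CH3 → C:1 H:3
  CH2 → C:1 H:2
  CH2 → C:1 H:2
  CH(CH3) → C:2 H:4
  CH2 → C:1 H:2
  CH(CH2OH) → C:2 H:4 O:1
  CH2 → C:1 H:2
  CH2 → C:1 H:2
  CH2 → C:1 H:2
  CH2Br → C:1 H:2 Br:1
Element totals:
  C: 12
  H: 25
  Br: 1
  O: 1

C12H25BrO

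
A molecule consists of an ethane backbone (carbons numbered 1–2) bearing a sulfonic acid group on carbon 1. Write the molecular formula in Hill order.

Atom tally by fragment:
  HO3SCH2 → C:1 H:3 S:1 O:3
  CH3 → C:1 H:3
Element totals:
  C: 2
  H: 6
  O: 3
  S: 1

C2H6O3S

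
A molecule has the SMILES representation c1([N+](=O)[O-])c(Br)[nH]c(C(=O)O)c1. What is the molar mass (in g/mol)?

234.99 g/mol

Atom tally by fragment:
  pyrrole ring core → C:4 H:5 N:1
  (− 3 ring H displaced by substituents)
  + NO2 → N:1 O:2
  + Br → Br:1
  + COOH → C:1 H:1 O:2
Element totals:
  C: 5
  H: 3
  Br: 1
  N: 2
  O: 4
Molecular formula: C5H3BrN2O4.
  M = 5(12.011) + 3(1.008) + 79.904 + 2(14.007) + 4(15.999)
    = 60.055 + 3.024 + 79.904 + 28.014 + 63.996 = 234.993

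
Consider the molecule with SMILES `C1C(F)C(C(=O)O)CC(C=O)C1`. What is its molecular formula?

C8H11FO3

Atom tally by fragment:
  cyclohexane ring core → C:6 H:12
  (− 3 ring H displaced by substituents)
  + F → F:1
  + COOH → C:1 H:1 O:2
  + CHO → C:1 H:1 O:1
Element totals:
  C: 8
  H: 11
  F: 1
  O: 3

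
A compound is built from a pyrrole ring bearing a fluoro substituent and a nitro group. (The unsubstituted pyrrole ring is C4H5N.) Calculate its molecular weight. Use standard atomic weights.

130.08 g/mol

Atom tally by fragment:
  pyrrole ring core → C:4 H:5 N:1
  (− 2 ring H displaced by substituents)
  + F → F:1
  + NO2 → N:1 O:2
Element totals:
  C: 4
  H: 3
  F: 1
  N: 2
  O: 2
Molecular formula: C4H3FN2O2.
  M = 4(12.011) + 3(1.008) + 18.998 + 2(14.007) + 2(15.999)
    = 48.044 + 3.024 + 18.998 + 28.014 + 31.998 = 130.078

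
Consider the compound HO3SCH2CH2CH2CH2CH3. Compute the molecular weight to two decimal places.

Atom tally by fragment:
  HO3SCH2 → C:1 H:3 S:1 O:3
  CH2 → C:1 H:2
  CH2 → C:1 H:2
  CH2 → C:1 H:2
  CH3 → C:1 H:3
Element totals:
  C: 5
  H: 12
  O: 3
  S: 1
Molecular formula: C5H12O3S.
  M = 5(12.011) + 12(1.008) + 3(15.999) + 32.06
    = 60.055 + 12.096 + 47.997 + 32.060 = 152.208

152.21 g/mol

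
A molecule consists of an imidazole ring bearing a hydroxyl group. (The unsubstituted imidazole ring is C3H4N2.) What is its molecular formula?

Atom tally by fragment:
  imidazole ring core → C:3 H:4 N:2
  (− 1 ring H displaced by substituents)
  + OH → O:1 H:1
Element totals:
  C: 3
  H: 4
  N: 2
  O: 1

C3H4N2O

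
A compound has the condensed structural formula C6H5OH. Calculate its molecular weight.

Atom tally by fragment:
  benzene ring core → C:6 H:6
  (− 1 ring H displaced by substituents)
  + OH → O:1 H:1
Element totals:
  C: 6
  H: 6
  O: 1
Molecular formula: C6H6O.
  M = 6(12.011) + 6(1.008) + 15.999
    = 72.066 + 6.048 + 15.999 = 94.113

94.11 g/mol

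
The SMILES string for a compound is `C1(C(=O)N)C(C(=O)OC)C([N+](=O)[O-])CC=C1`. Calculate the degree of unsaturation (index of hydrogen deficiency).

Atom tally by fragment:
  cyclohexene ring core → C:6 H:10
  (− 3 ring H displaced by substituents)
  + CONH2 → C:1 H:2 O:1 N:1
  + COOCH3 → C:2 H:3 O:2
  + NO2 → N:1 O:2
Element totals:
  C: 9
  H: 12
  N: 2
  O: 5
Molecular formula: C9H12N2O5.
DoU = (2C + 2 + N − H − X) / 2 = (2·9 + 2 + 2 − 12 − 0) / 2 = 5.

5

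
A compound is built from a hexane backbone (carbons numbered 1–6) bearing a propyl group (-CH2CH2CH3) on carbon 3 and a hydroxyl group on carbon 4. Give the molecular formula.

C9H20O

Atom tally by fragment:
  CH3 → C:1 H:3
  CH2 → C:1 H:2
  CH(CH2CH2CH3) → C:4 H:8
  CH(OH) → C:1 H:2 O:1
  CH2 → C:1 H:2
  CH3 → C:1 H:3
Element totals:
  C: 9
  H: 20
  O: 1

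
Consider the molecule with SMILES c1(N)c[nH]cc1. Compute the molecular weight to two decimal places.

Atom tally by fragment:
  pyrrole ring core → C:4 H:5 N:1
  (− 1 ring H displaced by substituents)
  + NH2 → N:1 H:2
Element totals:
  C: 4
  H: 6
  N: 2
Molecular formula: C4H6N2.
  M = 4(12.011) + 6(1.008) + 2(14.007)
    = 48.044 + 6.048 + 28.014 = 82.106

82.11 g/mol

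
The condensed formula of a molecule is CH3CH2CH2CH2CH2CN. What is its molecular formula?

C6H11N

Atom tally by fragment:
  CH3 → C:1 H:3
  CH2 → C:1 H:2
  CH2 → C:1 H:2
  CH2 → C:1 H:2
  CH2CN → C:2 H:2 N:1
Element totals:
  C: 6
  H: 11
  N: 1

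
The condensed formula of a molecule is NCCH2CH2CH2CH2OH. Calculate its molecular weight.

99.13 g/mol

Atom tally by fragment:
  NCCH2 → C:2 H:2 N:1
  CH2 → C:1 H:2
  CH2 → C:1 H:2
  CH2OH → C:1 H:3 O:1
Element totals:
  C: 5
  H: 9
  N: 1
  O: 1
Molecular formula: C5H9NO.
  M = 5(12.011) + 9(1.008) + 14.007 + 15.999
    = 60.055 + 9.072 + 14.007 + 15.999 = 99.133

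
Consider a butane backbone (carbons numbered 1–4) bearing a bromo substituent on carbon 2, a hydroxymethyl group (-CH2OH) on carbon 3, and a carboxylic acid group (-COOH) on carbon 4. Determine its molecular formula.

Atom tally by fragment:
  CH3 → C:1 H:3
  CH(Br) → C:1 H:1 Br:1
  CH(CH2OH) → C:2 H:4 O:1
  CH2COOH → C:2 H:3 O:2
Element totals:
  C: 6
  H: 11
  Br: 1
  O: 3

C6H11BrO3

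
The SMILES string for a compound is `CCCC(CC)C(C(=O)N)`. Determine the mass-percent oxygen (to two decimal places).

Atom tally by fragment:
  CH3 → C:1 H:3
  CH2 → C:1 H:2
  CH2 → C:1 H:2
  CH(C2H5) → C:3 H:6
  CH2CONH2 → C:2 H:4 O:1 N:1
Element totals:
  C: 8
  H: 17
  N: 1
  O: 1
Molecular formula: C8H17NO.
Molar mass = 143.230 g/mol.
Mass from O: 1 × 15.999 = 15.999 g/mol.
%O = 15.999 / 143.230 × 100 = 11.17%.

11.17%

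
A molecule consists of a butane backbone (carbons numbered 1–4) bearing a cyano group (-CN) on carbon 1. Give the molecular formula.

C5H9N

Atom tally by fragment:
  NCCH2 → C:2 H:2 N:1
  CH2 → C:1 H:2
  CH2 → C:1 H:2
  CH3 → C:1 H:3
Element totals:
  C: 5
  H: 9
  N: 1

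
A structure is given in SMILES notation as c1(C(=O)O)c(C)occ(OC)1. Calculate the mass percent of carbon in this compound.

53.85%

Atom tally by fragment:
  furan ring core → C:4 H:4 O:1
  (− 3 ring H displaced by substituents)
  + COOH → C:1 H:1 O:2
  + CH3 → C:1 H:3
  + OCH3 → C:1 H:3 O:1
Element totals:
  C: 7
  H: 8
  O: 4
Molecular formula: C7H8O4.
Molar mass = 156.137 g/mol.
Mass from C: 7 × 12.011 = 84.077 g/mol.
%C = 84.077 / 156.137 × 100 = 53.85%.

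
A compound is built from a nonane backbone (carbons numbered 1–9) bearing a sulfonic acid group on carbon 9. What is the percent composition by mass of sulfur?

Atom tally by fragment:
  CH3 → C:1 H:3
  CH2 → C:1 H:2
  CH2 → C:1 H:2
  CH2 → C:1 H:2
  CH2 → C:1 H:2
  CH2 → C:1 H:2
  CH2 → C:1 H:2
  CH2 → C:1 H:2
  CH2SO3H → C:1 H:3 S:1 O:3
Element totals:
  C: 9
  H: 20
  O: 3
  S: 1
Molecular formula: C9H20O3S.
Molar mass = 208.316 g/mol.
Mass from S: 1 × 32.06 = 32.060 g/mol.
%S = 32.060 / 208.316 × 100 = 15.39%.

15.39%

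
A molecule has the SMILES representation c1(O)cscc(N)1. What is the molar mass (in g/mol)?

115.15 g/mol

Atom tally by fragment:
  thiophene ring core → C:4 H:4 S:1
  (− 2 ring H displaced by substituents)
  + OH → O:1 H:1
  + NH2 → N:1 H:2
Element totals:
  C: 4
  H: 5
  N: 1
  O: 1
  S: 1
Molecular formula: C4H5NOS.
  M = 4(12.011) + 5(1.008) + 14.007 + 15.999 + 32.06
    = 48.044 + 5.040 + 14.007 + 15.999 + 32.060 = 115.150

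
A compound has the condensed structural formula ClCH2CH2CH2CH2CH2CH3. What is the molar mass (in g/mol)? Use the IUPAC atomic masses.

Element totals:
  C: 6
  H: 13
  Cl: 1
Molecular formula: C6H13Cl.
  M = 6(12.011) + 13(1.008) + 35.45
    = 72.066 + 13.104 + 35.450 = 120.620

120.62 g/mol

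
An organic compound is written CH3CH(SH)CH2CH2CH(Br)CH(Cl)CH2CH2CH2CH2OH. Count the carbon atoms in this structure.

10

Atom tally by fragment:
  CH3 → C:1 H:3
  CH(SH) → C:1 H:2 S:1
  CH2 → C:1 H:2
  CH2 → C:1 H:2
  CH(Br) → C:1 H:1 Br:1
  CH(Cl) → C:1 H:1 Cl:1
  CH2 → C:1 H:2
  CH2 → C:1 H:2
  CH2 → C:1 H:2
  CH2OH → C:1 H:3 O:1
Element totals:
  C: 10
  H: 20
  Br: 1
  Cl: 1
  O: 1
  S: 1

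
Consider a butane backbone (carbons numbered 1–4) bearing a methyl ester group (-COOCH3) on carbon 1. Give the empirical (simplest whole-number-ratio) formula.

Atom tally by fragment:
  CH3OOCCH2 → C:3 H:5 O:2
  CH2 → C:1 H:2
  CH2 → C:1 H:2
  CH3 → C:1 H:3
Element totals:
  C: 6
  H: 12
  O: 2
Molecular formula: C6H12O2.
gcd of subscripts = 2; dividing each by 2:
  C: 6/2 = 3
  H: 12/2 = 6
  O: 2/2 = 1

C3H6O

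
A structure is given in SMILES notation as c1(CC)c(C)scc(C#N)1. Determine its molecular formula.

Atom tally by fragment:
  thiophene ring core → C:4 H:4 S:1
  (− 3 ring H displaced by substituents)
  + C2H5 → C:2 H:5
  + CH3 → C:1 H:3
  + CN → C:1 N:1
Element totals:
  C: 8
  H: 9
  N: 1
  S: 1

C8H9NS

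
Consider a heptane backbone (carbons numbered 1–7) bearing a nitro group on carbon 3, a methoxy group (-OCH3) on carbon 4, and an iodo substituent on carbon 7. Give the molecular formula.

C8H16INO3

Atom tally by fragment:
  CH3 → C:1 H:3
  CH2 → C:1 H:2
  CH(NO2) → C:1 H:1 N:1 O:2
  CH(OCH3) → C:2 H:4 O:1
  CH2 → C:1 H:2
  CH2 → C:1 H:2
  CH2I → C:1 H:2 I:1
Element totals:
  C: 8
  H: 16
  I: 1
  N: 1
  O: 3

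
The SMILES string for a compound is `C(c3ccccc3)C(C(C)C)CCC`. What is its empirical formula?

C7H11

Atom tally by fragment:
  C6H5CH2 → C:7 H:7
  CH(CH(CH3)2) → C:4 H:8
  CH2 → C:1 H:2
  CH2 → C:1 H:2
  CH3 → C:1 H:3
Element totals:
  C: 14
  H: 22
Molecular formula: C14H22.
gcd of subscripts = 2; dividing each by 2:
  C: 14/2 = 7
  H: 22/2 = 11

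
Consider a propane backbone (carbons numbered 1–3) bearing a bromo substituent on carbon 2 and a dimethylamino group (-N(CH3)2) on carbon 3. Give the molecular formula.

C5H12BrN

Atom tally by fragment:
  CH3 → C:1 H:3
  CH(Br) → C:1 H:1 Br:1
  CH2N(CH3)2 → C:3 H:8 N:1
Element totals:
  C: 5
  H: 12
  Br: 1
  N: 1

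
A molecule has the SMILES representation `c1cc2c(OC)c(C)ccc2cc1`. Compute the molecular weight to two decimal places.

172.23 g/mol

Atom tally by fragment:
  naphthalene ring system core → C:10 H:8
  (− 2 ring H displaced by substituents)
  + OCH3 → C:1 H:3 O:1
  + CH3 → C:1 H:3
Element totals:
  C: 12
  H: 12
  O: 1
Molecular formula: C12H12O.
  M = 12(12.011) + 12(1.008) + 15.999
    = 144.132 + 12.096 + 15.999 = 172.227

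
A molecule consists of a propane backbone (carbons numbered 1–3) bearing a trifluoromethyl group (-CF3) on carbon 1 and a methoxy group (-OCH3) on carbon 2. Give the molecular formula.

Atom tally by fragment:
  F3CCH2 → C:2 H:2 F:3
  CH(OCH3) → C:2 H:4 O:1
  CH3 → C:1 H:3
Element totals:
  C: 5
  H: 9
  F: 3
  O: 1

C5H9F3O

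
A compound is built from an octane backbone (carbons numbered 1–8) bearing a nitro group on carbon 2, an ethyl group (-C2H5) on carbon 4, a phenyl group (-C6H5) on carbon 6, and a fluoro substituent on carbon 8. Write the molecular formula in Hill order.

C16H24FNO2

Atom tally by fragment:
  CH3 → C:1 H:3
  CH(NO2) → C:1 H:1 N:1 O:2
  CH2 → C:1 H:2
  CH(C2H5) → C:3 H:6
  CH2 → C:1 H:2
  CH(C6H5) → C:7 H:6
  CH2 → C:1 H:2
  CH2F → C:1 H:2 F:1
Element totals:
  C: 16
  H: 24
  F: 1
  N: 1
  O: 2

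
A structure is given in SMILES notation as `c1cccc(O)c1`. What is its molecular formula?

C6H6O

Atom tally by fragment:
  benzene ring core → C:6 H:6
  (− 1 ring H displaced by substituents)
  + OH → O:1 H:1
Element totals:
  C: 6
  H: 6
  O: 1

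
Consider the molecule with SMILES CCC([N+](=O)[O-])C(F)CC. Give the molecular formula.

Atom tally by fragment:
  CH3 → C:1 H:3
  CH2 → C:1 H:2
  CH(NO2) → C:1 H:1 N:1 O:2
  CH(F) → C:1 H:1 F:1
  CH2 → C:1 H:2
  CH3 → C:1 H:3
Element totals:
  C: 6
  H: 12
  F: 1
  N: 1
  O: 2

C6H12FNO2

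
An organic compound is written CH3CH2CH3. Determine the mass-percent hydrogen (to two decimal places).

18.29%

Element totals:
  C: 3
  H: 8
Molecular formula: C3H8.
Molar mass = 44.097 g/mol.
Mass from H: 8 × 1.008 = 8.064 g/mol.
%H = 8.064 / 44.097 × 100 = 18.29%.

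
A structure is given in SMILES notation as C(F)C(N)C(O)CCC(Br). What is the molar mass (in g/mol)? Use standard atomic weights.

Atom tally by fragment:
  FCH2 → C:1 H:2 F:1
  CH(NH2) → C:1 H:3 N:1
  CH(OH) → C:1 H:2 O:1
  CH2 → C:1 H:2
  CH2 → C:1 H:2
  CH2Br → C:1 H:2 Br:1
Element totals:
  C: 6
  H: 13
  Br: 1
  F: 1
  N: 1
  O: 1
Molecular formula: C6H13BrFNO.
  M = 6(12.011) + 13(1.008) + 79.904 + 18.998 + 14.007 + 15.999
    = 72.066 + 13.104 + 79.904 + 18.998 + 14.007 + 15.999 = 214.078

214.08 g/mol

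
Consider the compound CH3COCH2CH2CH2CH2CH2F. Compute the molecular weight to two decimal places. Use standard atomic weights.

132.18 g/mol

Element totals:
  C: 7
  H: 13
  F: 1
  O: 1
Molecular formula: C7H13FO.
  M = 7(12.011) + 13(1.008) + 18.998 + 15.999
    = 84.077 + 13.104 + 18.998 + 15.999 = 132.178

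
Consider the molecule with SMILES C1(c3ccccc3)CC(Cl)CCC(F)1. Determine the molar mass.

Atom tally by fragment:
  cyclohexane ring core → C:6 H:12
  (− 3 ring H displaced by substituents)
  + C6H5 → C:6 H:5
  + Cl → Cl:1
  + F → F:1
Element totals:
  C: 12
  H: 14
  Cl: 1
  F: 1
Molecular formula: C12H14ClF.
  M = 12(12.011) + 14(1.008) + 35.45 + 18.998
    = 144.132 + 14.112 + 35.450 + 18.998 = 212.692

212.69 g/mol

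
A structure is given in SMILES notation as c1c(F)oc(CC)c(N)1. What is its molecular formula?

Atom tally by fragment:
  furan ring core → C:4 H:4 O:1
  (− 3 ring H displaced by substituents)
  + F → F:1
  + C2H5 → C:2 H:5
  + NH2 → N:1 H:2
Element totals:
  C: 6
  H: 8
  F: 1
  N: 1
  O: 1

C6H8FNO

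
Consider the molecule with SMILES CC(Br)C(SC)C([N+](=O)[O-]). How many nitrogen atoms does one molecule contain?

1

Atom tally by fragment:
  CH3 → C:1 H:3
  CH(Br) → C:1 H:1 Br:1
  CH(SCH3) → C:2 H:4 S:1
  CH2NO2 → C:1 H:2 N:1 O:2
Element totals:
  C: 5
  H: 10
  Br: 1
  N: 1
  O: 2
  S: 1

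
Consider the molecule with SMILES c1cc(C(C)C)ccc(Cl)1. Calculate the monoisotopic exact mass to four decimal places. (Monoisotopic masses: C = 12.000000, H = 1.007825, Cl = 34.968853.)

Atom tally by fragment:
  benzene ring core → C:6 H:6
  (− 2 ring H displaced by substituents)
  + CH(CH3)2 → C:3 H:7
  + Cl → Cl:1
Element totals:
  C: 9
  H: 11
  Cl: 1
Molecular formula: C9H11Cl.
  M = 9(12.0) + 11(1.007825) + 34.968853
    = 108.000000 + 11.086075 + 34.968853 = 154.054928

154.0549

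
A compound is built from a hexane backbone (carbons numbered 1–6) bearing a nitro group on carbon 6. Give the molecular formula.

Atom tally by fragment:
  CH3 → C:1 H:3
  CH2 → C:1 H:2
  CH2 → C:1 H:2
  CH2 → C:1 H:2
  CH2 → C:1 H:2
  CH2NO2 → C:1 H:2 N:1 O:2
Element totals:
  C: 6
  H: 13
  N: 1
  O: 2

C6H13NO2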